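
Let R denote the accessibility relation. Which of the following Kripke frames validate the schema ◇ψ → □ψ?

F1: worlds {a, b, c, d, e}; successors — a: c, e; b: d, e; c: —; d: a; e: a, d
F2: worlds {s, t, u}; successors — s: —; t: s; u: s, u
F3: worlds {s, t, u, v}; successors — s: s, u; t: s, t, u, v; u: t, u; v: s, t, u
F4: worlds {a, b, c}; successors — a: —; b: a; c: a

The schema corresponds to partial functionality: ∀x ∀y ∀z (Rxy ∧ Rxz → y = z).
F1: fails — a sees both c and e.
F2: fails — u sees both s and u.
F3: fails — s sees both s and u.
F4: ✓.

F4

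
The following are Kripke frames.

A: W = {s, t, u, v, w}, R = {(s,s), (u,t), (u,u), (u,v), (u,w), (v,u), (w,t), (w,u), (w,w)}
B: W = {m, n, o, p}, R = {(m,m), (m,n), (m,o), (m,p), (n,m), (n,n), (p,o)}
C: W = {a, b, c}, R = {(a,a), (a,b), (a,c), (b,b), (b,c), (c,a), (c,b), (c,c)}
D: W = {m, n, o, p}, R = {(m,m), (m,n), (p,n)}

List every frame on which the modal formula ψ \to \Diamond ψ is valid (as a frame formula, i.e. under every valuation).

This is the axiom for reflexivity; its first-order frame correspondent is \forall x Rxx.
A: fails — world t does not see itself.
B: fails — world o does not see itself.
C: satisfies the condition.
D: fails — world n does not see itself.

C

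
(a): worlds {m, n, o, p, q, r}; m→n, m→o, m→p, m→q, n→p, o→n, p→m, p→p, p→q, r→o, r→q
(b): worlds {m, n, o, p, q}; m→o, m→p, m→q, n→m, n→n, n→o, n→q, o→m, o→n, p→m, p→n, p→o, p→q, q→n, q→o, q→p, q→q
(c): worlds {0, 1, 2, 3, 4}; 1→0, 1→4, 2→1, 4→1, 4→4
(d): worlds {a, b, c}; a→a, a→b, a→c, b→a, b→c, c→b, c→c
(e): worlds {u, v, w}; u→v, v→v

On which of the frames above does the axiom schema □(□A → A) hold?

(e)

The schema corresponds to shift-reflexivity: ∀x ∀y (Rxy → Ryy).
(a): fails — Ron but not Rnn.
(b): fails — Rom but not Rmm.
(c): fails — R10 but not R00.
(d): fails — Rab but not Rbb.
(e): condition met.
Valid on: (e).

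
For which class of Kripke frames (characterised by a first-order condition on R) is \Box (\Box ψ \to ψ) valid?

This schema is the T□ axiom.
Its frame correspondent is shift-reflexivity — \forall x \forall y (Rxy \to Ryy).

shift-reflexivity: \forall x \forall y (Rxy \to Ryy)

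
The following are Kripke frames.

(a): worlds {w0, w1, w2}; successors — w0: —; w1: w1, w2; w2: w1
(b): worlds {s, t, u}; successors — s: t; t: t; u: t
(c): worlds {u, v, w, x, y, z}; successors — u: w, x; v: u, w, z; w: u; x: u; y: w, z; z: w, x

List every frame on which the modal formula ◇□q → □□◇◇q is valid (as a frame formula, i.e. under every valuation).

(a), (b)

The schema corresponds to a generalized confluence (Geach) condition: ∀x ∀y ∀z ((xRy ∧ xR²z) → ∃w (yRw ∧ zR²w)).
(a): condition met.
(b): condition met.
(c): fails — vRu, vR²u but no t with uRt and uR²t.
Valid on: (a), (b).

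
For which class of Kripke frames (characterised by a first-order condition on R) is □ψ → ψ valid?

reflexivity

This schema is the T axiom.
Its frame correspondent is reflexivity — ∀x Rxx.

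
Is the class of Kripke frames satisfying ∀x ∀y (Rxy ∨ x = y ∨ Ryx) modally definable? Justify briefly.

If a class were modally definable it would be closed under disjoint unions (Goldblatt–Thomason).
Take 3 disjoint single-world reflexive frames: each is trivially connected, but their disjoint union has 3 worlds with no edge between distinct components, so it is not connected.
So the class is not modally definable.

Not modally definable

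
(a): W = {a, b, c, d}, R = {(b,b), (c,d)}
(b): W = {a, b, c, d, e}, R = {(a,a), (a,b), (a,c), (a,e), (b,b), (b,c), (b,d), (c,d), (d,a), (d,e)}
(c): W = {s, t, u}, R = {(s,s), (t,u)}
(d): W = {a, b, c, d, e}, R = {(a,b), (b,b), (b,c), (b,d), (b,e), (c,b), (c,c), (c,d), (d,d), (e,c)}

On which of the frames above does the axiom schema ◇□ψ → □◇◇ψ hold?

The schema corresponds to a generalized confluence (Geach) condition: ∀x ∀y ∀z ((xRy ∧ xRz) → ∃w (yRw ∧ zR²w)).
(a): fails — cRd, cRd but no w with dRw and dR²w.
(b): fails — aRa, aRe but no w with aRw and eR²w.
(c): fails — tRu, tRu but no w with uRw and uR²w.
(d): fails — bRe, bRd but no w with eRw and dR²w.
Valid on no frame.

none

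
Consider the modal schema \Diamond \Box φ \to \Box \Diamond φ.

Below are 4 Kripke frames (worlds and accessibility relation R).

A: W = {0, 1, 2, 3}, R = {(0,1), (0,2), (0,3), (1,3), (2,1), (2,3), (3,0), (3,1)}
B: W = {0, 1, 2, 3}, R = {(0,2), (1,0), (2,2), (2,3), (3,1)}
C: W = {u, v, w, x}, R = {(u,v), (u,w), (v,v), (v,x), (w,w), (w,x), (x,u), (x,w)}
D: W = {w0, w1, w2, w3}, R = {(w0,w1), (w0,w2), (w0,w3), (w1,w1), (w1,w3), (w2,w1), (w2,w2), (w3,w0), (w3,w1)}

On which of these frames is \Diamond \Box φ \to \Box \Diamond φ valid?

The schema corresponds to convergence: \forall x \forall y \forall z (Rxy \wedge Rxz \to \exists w (Ryw \wedge Rzw)).
A: fails — R01 and R03 but 1 and 3 have no common successor.
B: fails — R23 and R22 but 3 and 2 have no common successor.
C: fails — Rvv and Rvx but v and x have no common successor.
D: ✓.

D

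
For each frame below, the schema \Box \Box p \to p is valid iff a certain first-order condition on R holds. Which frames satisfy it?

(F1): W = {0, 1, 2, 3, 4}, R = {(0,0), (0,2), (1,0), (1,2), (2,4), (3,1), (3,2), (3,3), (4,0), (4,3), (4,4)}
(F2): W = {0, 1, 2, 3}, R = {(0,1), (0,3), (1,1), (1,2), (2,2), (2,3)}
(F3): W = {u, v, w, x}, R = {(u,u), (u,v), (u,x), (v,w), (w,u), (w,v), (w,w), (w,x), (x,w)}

The schema corresponds to a generalized confluence (Geach) condition: \forall x \exists w (x R^2 w \wedge x = w).
(F1): fails — at 1 but no w with 1R²w and 1=w.
(F2): fails — at 0 but no w with 0R²w and 0=w.
(F3): satisfies the condition.

(F3)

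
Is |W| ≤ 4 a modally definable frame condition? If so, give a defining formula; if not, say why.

No — not modally definable

Any modally definable frame class is closed under disjoint unions.
Any modal formula valid on each of 5 disjoint one-world frames is valid on their disjoint union (validity is preserved under disjoint unions). Each one-world frame has |W|=1≤4, but the union has |W|=5.
Hence having at most 4 worlds is not modally definable.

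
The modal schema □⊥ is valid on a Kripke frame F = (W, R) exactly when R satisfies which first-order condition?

This schema is the Ver axiom.
Its frame correspondent is emptiness of R — ∀x ∀y ¬Rxy.

emptiness of R: ∀x ∀y ¬Rxy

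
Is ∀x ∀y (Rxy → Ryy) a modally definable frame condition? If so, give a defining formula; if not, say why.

The condition is shift-reflexivity. A defining modal formula is □(□r → r).
Suppose □(□r→r) is valid. Take Rxy and set V(r)={w : Ryw}. Then at y, □r holds; since □(□r→r) at x, □r→r at y, so r at y, i.e. Ryy.

Definable; □(□r → r) defines it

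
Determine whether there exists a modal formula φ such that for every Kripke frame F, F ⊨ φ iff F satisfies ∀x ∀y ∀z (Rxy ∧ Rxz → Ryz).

Definable; ◇q → □◇q defines it

Yes: it is the Euclidean property, defined by the 5 schema ◇q → □◇q.
Suppose ◇q→□◇q is valid. Take Rxy, Rxz and set V(q)={y}. Then ◇q at x, so □◇q at x, so ◇q at z, so some w with Rzw has q; w=y, i.e. Rzy. By symmetry of the argument, Ryz.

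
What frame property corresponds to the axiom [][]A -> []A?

Suppose □□A→□A is valid. Take Rxy and set V(A)={w : xR²w}. Then □□A at x, so □A at x, so A at y, i.e. ∃z(Rxz∧Rzy).
Conversely, any frame satisfying forall x forall y (Rxy -> exists z (Rxz & Rzy)) validates the schema.
Frame condition: forall x forall y (Rxy -> exists z (Rxz & Rzy)).

density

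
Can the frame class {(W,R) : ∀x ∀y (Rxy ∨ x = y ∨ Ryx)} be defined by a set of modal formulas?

Not modally definable

If a class were modally definable it would be closed under disjoint unions (Goldblatt–Thomason).
Take 4 disjoint single-world reflexive frames: each is trivially connected, but their disjoint union has 4 worlds with no edge between distinct components, so it is not connected.
Hence connectedness of R is not modally definable.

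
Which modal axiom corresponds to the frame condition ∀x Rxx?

□ψ → ψ

This is reflexivity; the standard corresponding axiom is T: □ψ → ψ.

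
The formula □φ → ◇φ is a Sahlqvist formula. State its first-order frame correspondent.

seriality

Suppose □φ→◇φ is valid. At any x set V(φ)=W. Then □φ at x, so ◇φ at x, so x has a successor.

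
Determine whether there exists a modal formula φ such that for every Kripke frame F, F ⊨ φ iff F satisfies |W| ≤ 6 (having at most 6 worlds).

Not modally definable

Modal frame validity is preserved under disjoint unions.
Any modal formula valid on each of 7 disjoint one-world frames is valid on their disjoint union (validity is preserved under disjoint unions). Each one-world frame has |W|=1≤6, but the union has |W|=7.
So no modal formula (or set of formulas) defines exactly the |W|≤6 frames.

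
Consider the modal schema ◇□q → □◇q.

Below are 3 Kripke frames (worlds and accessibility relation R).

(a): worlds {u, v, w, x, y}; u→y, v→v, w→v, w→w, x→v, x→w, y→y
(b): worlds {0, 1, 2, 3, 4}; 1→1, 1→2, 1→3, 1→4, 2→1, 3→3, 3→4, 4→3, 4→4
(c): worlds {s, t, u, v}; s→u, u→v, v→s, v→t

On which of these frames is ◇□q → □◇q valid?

(a)

Frame correspondent (Sahlqvist): ∀x ∀y ∀z (Rxy ∧ Rxz → ∃w (Ryw ∧ Rzw)) — i.e. convergence.
(a): holds.
(b): fails — R12 and R14 but 2 and 4 have no common successor.
(c): fails — Rvt and Rvt but t and t have no common successor.
Valid on: (a).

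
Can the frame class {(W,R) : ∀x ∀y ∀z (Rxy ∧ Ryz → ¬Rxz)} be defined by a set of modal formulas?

Not definable by any modal formula

Any modally definable frame class is closed under surjective bounded morphisms.
The 7-cycle (worlds 0,1,2,3,4,5,6 with 0→1→2→3→4→5→6→0) is intransitive. Mapping every world to a single reflexive point • is a surjective bounded morphism; the reflexive point is not intransitive (R••∧R•• but R••).
So no modal formula (or set of formulas) defines exactly the intransitive frames.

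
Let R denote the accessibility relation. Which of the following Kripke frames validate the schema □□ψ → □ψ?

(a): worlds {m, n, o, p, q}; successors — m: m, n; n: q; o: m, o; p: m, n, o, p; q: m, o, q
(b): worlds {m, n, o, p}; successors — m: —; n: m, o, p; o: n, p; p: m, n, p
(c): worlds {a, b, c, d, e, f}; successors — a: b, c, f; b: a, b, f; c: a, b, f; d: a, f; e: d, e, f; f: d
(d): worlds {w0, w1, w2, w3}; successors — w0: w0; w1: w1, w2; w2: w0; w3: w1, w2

The schema corresponds to density: ∀x ∀y (Rxy → ∃z (Rxz ∧ Rzy)).
(a): satisfies the condition.
(b): fails — Rno but no z with Rnz and Rzo.
(c): fails — Rfd but no z with Rfz and Rzd.
(d): satisfies the condition.
Valid on: (a), (d).

(a), (d)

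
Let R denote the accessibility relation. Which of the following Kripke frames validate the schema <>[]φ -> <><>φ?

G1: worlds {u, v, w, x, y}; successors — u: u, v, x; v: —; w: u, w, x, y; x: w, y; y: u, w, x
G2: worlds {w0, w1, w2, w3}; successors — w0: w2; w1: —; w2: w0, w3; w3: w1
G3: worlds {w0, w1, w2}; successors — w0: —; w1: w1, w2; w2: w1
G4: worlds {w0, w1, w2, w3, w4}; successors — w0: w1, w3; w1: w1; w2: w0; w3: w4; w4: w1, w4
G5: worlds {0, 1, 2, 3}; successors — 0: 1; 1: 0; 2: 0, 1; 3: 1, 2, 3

This is the axiom for a generalized confluence (Geach) condition; its first-order frame correspondent is forall x forall y (xRy -> exists w (yRw & x R^2 w)).
G1: fails — uRv but no t with vRt and uR²t.
G2: fails — w3Rw1 but no w with w1Rw and w3R²w.
G3: holds.
G4: holds.
G5: holds.

G3, G4, G5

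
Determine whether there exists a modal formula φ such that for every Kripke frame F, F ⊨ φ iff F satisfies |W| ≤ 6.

No

Modal frame validity is preserved under disjoint unions.
Any modal formula valid on each of 7 disjoint one-world frames is valid on their disjoint union (validity is preserved under disjoint unions). Each one-world frame has |W|=1≤6, but the union has |W|=7.
So no modal formula (or set of formulas) defines exactly the |W|≤6 frames.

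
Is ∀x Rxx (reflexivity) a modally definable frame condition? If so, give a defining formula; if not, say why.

Yes — defined by □p → p

This is a Sahlqvist condition; the T axiom □p → p defines it.
Suppose □p→p is valid. At any x set V(p)={w : Rxw}. Then □p holds at x, so p holds at x, i.e. Rxx.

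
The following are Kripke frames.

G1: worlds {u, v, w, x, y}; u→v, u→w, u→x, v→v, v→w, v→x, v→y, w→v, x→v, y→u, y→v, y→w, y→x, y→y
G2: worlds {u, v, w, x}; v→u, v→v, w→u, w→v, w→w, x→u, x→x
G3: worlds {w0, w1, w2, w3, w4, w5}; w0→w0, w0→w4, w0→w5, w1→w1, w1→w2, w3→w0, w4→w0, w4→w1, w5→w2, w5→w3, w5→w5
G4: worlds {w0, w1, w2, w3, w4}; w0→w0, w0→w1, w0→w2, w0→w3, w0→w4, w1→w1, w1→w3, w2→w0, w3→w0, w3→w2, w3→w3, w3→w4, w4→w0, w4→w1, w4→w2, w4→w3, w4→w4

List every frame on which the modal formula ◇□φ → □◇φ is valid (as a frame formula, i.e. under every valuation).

G1

The schema corresponds to convergence: ∀x ∀y ∀z (Rxy ∧ Rxz → ∃w (Ryw ∧ Rzw)).
G1: satisfies the condition.
G2: fails — Rvv and Rvu but v and u have no common successor.
G3: fails — Rw0w4 and Rw0w5 but w4 and w5 have no common successor.
G4: fails — Rw0w1 and Rw0w2 but w1 and w2 have no common successor.
Valid on: G1.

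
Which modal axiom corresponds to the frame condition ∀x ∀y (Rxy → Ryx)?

A defining formula is s → □◇s (the B axiom).

s → □◇s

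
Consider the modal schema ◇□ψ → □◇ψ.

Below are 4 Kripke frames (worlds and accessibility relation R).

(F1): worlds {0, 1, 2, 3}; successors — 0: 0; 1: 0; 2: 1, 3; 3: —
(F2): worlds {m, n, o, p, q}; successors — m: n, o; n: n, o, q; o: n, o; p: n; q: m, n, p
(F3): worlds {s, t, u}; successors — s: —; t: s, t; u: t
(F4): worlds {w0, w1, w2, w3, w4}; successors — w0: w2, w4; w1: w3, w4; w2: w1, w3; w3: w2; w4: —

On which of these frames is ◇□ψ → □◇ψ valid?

The schema corresponds to convergence: ∀x ∀y ∀z (Rxy ∧ Rxz → ∃w (Ryw ∧ Rzw)).
(F1): fails — R23 and R23 but 3 and 3 have no common successor.
(F2): condition met.
(F3): fails — Rtt and Rts but t and s have no common successor.
(F4): fails — Rw0w4 and Rw0w4 but w4 and w4 have no common successor.
Valid on: (F2).

(F2)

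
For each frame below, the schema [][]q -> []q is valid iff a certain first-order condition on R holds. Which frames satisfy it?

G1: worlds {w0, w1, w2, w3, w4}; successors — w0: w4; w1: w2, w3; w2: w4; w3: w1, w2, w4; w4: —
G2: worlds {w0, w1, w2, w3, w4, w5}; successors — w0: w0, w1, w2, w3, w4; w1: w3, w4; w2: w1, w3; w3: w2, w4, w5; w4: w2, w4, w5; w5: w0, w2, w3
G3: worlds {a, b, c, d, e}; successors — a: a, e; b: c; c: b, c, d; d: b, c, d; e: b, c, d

G3

This is the axiom for density; its first-order frame correspondent is forall x forall y (Rxy -> exists z (Rxz & Rzy)).
G1: fails — Rw0w4 but no z with Rw0z and Rzw4.
G2: fails — Rw1w3 but no z with Rw1z and Rzw3.
G3: satisfies the condition.
Valid on: G3.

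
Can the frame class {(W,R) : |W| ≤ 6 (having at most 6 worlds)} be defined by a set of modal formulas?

No

Any modally definable frame class is closed under disjoint unions.
Any modal formula valid on each of 7 disjoint one-world frames is valid on their disjoint union (validity is preserved under disjoint unions). Each one-world frame has |W|=1≤6, but the union has |W|=7.
So the class is not modally definable.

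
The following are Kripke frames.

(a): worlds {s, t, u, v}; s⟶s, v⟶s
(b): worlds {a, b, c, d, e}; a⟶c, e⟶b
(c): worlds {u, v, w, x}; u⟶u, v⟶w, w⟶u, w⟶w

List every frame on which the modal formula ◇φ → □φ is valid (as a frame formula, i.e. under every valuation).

The schema corresponds to partial functionality: ∀x ∀y ∀z (Rxy ∧ Rxz → y = z).
(a): satisfies the condition.
(b): satisfies the condition.
(c): fails — w sees both u and w.

(a), (b)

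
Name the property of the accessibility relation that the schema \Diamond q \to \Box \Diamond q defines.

the Euclidean property: \forall x \forall y \forall z (Rxy \wedge Rxz \to Ryz)

This schema is the 5 axiom.
Its frame correspondent is the Euclidean property — \forall x \forall y \forall z (Rxy \wedge Rxz \to Ryz).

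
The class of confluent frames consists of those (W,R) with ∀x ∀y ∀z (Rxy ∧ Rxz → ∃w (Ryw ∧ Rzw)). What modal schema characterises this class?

A defining formula is ◇□ψ → □◇ψ (the .2 axiom).
Suppose ◇□ψ→□◇ψ is valid. Take Rxy, Rxz and set V(ψ)={w : Ryw}. Then □ψ at y so ◇□ψ at x, so □◇ψ at x, so ◇ψ at z, giving w with Rzw and Ryw.

◇□ψ → □◇ψ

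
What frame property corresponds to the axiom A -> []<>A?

Suppose A→□◇A is valid. Take Rxy and set V(A)={x}. Then A at x, so □◇A at x, so ◇A at y, so some z with Ryz has A; z=x, i.e. Ryx.
Conversely, on a frame with symmetry the schema holds at every world under every valuation.
So the correspondent is symmetry.

symmetry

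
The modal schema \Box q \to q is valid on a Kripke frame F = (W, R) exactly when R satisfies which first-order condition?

reflexivity

Suppose □q→q is valid. At any x set V(q)={w : Rxw}. Then □q holds at x, so q holds at x, i.e. Rxx.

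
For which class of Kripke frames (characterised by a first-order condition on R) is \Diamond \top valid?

seriality: \forall x \exists y Rxy

This schema is equivalent to the D axiom □ψ → ◇ψ.
Its frame correspondent is seriality — \forall x \exists y Rxy.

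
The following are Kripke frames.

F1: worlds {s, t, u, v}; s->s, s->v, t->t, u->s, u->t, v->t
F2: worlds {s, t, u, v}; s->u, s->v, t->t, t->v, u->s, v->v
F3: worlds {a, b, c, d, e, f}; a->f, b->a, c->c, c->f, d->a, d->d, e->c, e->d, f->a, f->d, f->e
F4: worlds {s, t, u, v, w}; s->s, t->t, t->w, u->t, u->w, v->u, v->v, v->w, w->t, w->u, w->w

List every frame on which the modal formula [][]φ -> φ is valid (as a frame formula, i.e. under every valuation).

F2, F4

This is the axiom for a generalized confluence (Geach) condition; its first-order frame correspondent is forall x exists w (x R^2 w & x = w).
F1: fails — at u but no w with uR²w and u=w.
F2: holds.
F3: fails — at b but no w with bR²w and b=w.
F4: holds.
Valid on: F2, F4.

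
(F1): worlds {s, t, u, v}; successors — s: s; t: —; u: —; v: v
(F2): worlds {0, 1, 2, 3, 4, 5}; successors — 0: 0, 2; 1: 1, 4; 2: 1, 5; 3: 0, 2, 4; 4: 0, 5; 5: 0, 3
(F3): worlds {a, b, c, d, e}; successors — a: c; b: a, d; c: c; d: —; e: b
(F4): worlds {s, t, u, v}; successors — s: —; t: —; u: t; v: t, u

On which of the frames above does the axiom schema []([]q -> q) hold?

The schema corresponds to shift-reflexivity: forall x forall y (Rxy -> Ryy).
(F1): satisfies the condition.
(F2): fails — R34 but not R44.
(F3): fails — Reb but not Rbb.
(F4): fails — Rvt but not Rtt.

(F1)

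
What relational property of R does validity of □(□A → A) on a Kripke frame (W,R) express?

shift-reflexivity: ∀x ∀y (Rxy → Ryy)

Suppose □(□A→A) is valid. Take Rxy and set V(A)={w : Ryw}. Then at y, □A holds; since □(□A→A) at x, □A→A at y, so A at y, i.e. Ryy.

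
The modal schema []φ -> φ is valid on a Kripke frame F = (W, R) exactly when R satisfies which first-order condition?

Reflexivity

Suppose □φ→φ is valid. At any x set V(φ)={w : Rxw}. Then □φ holds at x, so φ holds at x, i.e. Rxx.
The converse is a direct semantic check.
Frame condition: forall x Rxx.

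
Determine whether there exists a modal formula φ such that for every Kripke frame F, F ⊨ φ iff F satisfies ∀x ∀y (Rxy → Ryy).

Yes: it is shift-reflexivity, defined by the T□ schema □(□r → r).
Suppose □(□r→r) is valid. Take Rxy and set V(r)={w : Ryw}. Then at y, □r holds; since □(□r→r) at x, □r→r at y, so r at y, i.e. Ryy.

Definable; □(□r → r) defines it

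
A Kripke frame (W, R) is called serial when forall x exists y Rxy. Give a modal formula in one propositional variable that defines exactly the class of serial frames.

□r → ◇r

A defining formula is □r → ◇r (the D axiom).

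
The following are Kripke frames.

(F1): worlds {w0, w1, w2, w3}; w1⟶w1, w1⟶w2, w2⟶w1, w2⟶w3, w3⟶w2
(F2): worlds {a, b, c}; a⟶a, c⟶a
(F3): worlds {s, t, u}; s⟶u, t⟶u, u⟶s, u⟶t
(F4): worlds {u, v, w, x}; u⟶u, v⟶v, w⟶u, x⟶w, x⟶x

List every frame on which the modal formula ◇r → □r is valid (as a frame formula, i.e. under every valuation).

This is the axiom for partial functionality; its first-order frame correspondent is ∀x ∀y ∀z (Rxy ∧ Rxz → y = z).
(F1): fails — w1 sees both w1 and w2.
(F2): ✓.
(F3): fails — u sees both s and t.
(F4): fails — x sees both w and x.
Valid on: (F2).

(F2)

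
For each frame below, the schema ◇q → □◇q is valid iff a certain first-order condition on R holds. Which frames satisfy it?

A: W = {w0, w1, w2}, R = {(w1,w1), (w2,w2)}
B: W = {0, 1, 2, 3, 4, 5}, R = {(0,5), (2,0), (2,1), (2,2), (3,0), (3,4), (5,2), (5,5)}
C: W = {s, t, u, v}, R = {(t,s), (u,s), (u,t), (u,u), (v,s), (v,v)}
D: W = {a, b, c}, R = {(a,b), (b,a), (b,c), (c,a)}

This is the axiom for the Euclidean property; its first-order frame correspondent is ∀x ∀y ∀z (Rxy ∧ Rxz → Ryz).
A: condition met.
B: fails — R20 and R20 but not R00.
C: fails — Rts and Rts but not Rss.
D: fails — Rab and Rab but not Rbb.
Valid on: A.

A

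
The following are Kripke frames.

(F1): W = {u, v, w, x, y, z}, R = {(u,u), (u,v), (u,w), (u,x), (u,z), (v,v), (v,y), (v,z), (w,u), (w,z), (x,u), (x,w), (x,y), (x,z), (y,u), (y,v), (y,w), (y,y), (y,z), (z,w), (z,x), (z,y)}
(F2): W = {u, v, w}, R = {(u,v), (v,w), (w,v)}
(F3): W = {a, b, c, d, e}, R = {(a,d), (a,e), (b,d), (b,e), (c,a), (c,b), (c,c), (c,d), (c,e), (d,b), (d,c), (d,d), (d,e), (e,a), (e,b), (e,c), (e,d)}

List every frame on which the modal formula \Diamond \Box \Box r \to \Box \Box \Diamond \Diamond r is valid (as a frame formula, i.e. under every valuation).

Frame correspondent (Sahlqvist): \forall x \forall y \forall z ((xRy \wedge x R^2 z) \to \exists w (y R^2 w \wedge z R^2 w)) — i.e. a generalized confluence (Geach) condition.
(F1): satisfies the condition.
(F2): fails — uRv, uR²w but no t with vR²t and wR²t.
(F3): satisfies the condition.

(F1), (F3)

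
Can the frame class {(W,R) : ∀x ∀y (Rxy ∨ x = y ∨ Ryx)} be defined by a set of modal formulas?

If a class were modally definable it would be closed under disjoint unions (Goldblatt–Thomason).
Take 3 disjoint single-world reflexive frames: each is trivially connected, but their disjoint union has 3 worlds with no edge between distinct components, so it is not connected.
So no modal formula (or set of formulas) defines exactly the connected frames.

No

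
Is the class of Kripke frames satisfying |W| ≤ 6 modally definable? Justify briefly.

If a class were modally definable it would be closed under disjoint unions (Goldblatt–Thomason).
Any modal formula valid on each of 7 disjoint one-world frames is valid on their disjoint union (validity is preserved under disjoint unions). Each one-world frame has |W|=1≤6, but the union has |W|=7.
So no modal formula (or set of formulas) defines exactly the |W|≤6 frames.

Not modally definable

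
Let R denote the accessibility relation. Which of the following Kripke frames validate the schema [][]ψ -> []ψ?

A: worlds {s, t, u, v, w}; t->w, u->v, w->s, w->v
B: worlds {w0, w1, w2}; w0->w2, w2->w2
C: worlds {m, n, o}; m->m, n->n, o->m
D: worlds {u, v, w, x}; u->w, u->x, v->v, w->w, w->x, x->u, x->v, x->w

This is the axiom for density; its first-order frame correspondent is forall x forall y (Rxy -> exists z (Rxz & Rzy)).
A: fails — Ruv but no z with Ruz and Rzv.
B: holds.
C: holds.
D: fails — Rxu but no z with Rxz and Rzu.

B, C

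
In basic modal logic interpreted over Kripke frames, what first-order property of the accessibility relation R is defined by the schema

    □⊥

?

□⊥ is valid iff no world has any successor (otherwise □⊥ fails at any world with one).

Emptiness of R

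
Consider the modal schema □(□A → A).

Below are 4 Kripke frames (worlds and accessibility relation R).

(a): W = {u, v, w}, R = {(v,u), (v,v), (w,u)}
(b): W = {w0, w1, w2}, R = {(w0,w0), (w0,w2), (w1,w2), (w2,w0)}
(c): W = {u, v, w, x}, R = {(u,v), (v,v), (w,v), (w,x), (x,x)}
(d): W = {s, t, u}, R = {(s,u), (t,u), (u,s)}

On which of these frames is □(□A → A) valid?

The schema corresponds to shift-reflexivity: ∀x ∀y (Rxy → Ryy).
(a): fails — Rvu but not Ruu.
(b): fails — Rw1w2 but not Rw2w2.
(c): condition met.
(d): fails — Rsu but not Ruu.
Valid on: (c).

(c)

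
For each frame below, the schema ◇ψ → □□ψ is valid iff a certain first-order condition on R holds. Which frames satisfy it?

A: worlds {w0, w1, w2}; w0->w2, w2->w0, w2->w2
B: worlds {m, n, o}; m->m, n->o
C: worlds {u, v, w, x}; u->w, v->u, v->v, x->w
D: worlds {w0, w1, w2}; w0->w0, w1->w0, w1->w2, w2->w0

This is the axiom for a generalized confluence (Geach) condition; its first-order frame correspondent is ∀x ∀y ∀z ((xRy ∧ xR²z) → ∃w (y = w ∧ z = w)).
A: fails — w0Rw2, w0R²w0 but w2 ≠ w0.
B: condition met.
C: fails — vRu, vR²v but u ≠ v.
D: fails — w1Rw2, w1R²w0 but w2 ≠ w0.
Valid on: B.

B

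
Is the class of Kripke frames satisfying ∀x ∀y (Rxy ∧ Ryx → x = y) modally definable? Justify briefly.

Not modally definable

Any modally definable frame class is closed under surjective bounded morphisms.
The 4-cycle (worlds a,b,c,d with a→b→c→d→a) is antisymmetric. Sending even-indexed worlds to • and odd-indexed worlds to ∘ is a surjective bounded morphism onto the two-world frame with •↔∘, which is not antisymmetric.
So no modal formula (or set of formulas) defines exactly the antisymmetric frames.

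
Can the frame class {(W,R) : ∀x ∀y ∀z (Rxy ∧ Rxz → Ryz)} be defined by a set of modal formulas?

The condition is the Euclidean property. A defining modal formula is ◇q → □◇q.
Suppose ◇q→□◇q is valid. Take Rxy, Rxz and set V(q)={y}. Then ◇q at x, so □◇q at x, so ◇q at z, so some w with Rzw has q; w=y, i.e. Rzy. By symmetry of the argument, Ryz.

Yes, by ◇q → □◇q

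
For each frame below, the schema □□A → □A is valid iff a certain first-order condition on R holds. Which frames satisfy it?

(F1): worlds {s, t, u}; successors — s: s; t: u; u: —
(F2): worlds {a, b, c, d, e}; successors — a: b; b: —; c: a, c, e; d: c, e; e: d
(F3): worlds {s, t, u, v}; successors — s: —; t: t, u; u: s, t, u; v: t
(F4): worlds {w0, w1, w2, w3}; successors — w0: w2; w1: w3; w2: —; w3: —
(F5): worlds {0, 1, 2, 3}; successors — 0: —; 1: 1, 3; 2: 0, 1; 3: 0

(F3)

The schema corresponds to density: ∀x ∀y (Rxy → ∃z (Rxz ∧ Rzy)).
(F1): fails — Rtu but no z with Rtz and Rzu.
(F2): fails — Rab but no z with Raz and Rzb.
(F3): satisfies the condition.
(F4): fails — Rw0w2 but no z with Rw0z and Rzw2.
(F5): fails — R20 but no z with R2z and Rz0.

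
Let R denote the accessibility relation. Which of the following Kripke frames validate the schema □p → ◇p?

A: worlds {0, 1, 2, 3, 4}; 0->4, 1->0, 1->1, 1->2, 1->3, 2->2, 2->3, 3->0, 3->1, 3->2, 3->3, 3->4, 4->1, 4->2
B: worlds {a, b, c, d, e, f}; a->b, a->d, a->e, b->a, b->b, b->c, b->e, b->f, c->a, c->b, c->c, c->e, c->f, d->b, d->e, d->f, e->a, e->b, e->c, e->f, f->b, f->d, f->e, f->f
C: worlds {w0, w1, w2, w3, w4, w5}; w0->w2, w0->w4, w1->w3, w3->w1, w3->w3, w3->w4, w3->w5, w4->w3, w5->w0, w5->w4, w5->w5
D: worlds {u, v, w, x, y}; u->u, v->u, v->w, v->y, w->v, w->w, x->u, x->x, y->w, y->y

The schema corresponds to seriality: ∀x ∃y Rxy.
A: satisfies the condition.
B: satisfies the condition.
C: fails — world w2 has no successor.
D: satisfies the condition.
Valid on: A, B, D.

A, B, D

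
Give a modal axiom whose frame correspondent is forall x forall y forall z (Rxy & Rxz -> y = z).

A defining formula is ◇s → □s (the CD axiom).
Suppose ◇s→□s is valid. Take Rxy, Rxz and set V(s)={y}. Then ◇s at x, so □s at x, so s at z, i.e. z=y.

◇s → □s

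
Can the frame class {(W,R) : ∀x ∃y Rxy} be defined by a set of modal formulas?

The condition is seriality. A defining modal formula is □p → ◇p.
Suppose □p→◇p is valid. At any x set V(p)=W. Then □p at x, so ◇p at x, so x has a successor.

Yes — defined by □p → ◇p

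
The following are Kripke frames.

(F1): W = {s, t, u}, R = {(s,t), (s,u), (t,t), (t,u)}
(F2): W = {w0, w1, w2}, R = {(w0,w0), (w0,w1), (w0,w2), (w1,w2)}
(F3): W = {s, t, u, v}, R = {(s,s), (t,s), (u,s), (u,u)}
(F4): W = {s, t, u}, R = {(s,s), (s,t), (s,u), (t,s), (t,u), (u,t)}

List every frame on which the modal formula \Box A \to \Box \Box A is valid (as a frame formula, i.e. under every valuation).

The schema corresponds to transitivity: \forall x \forall y \forall z (Rxy \wedge Ryz \to Rxz).
(F1): ✓.
(F2): ✓.
(F3): ✓.
(F4): fails — Rut and Rts but not Rus.
Valid on: (F1), (F2), (F3).

(F1), (F2), (F3)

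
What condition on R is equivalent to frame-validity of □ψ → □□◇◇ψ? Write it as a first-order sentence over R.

This is a Sahlqvist (Geach-type) schema ◇^0□^1ψ → □^2◇^2ψ.
First-order correspondent: ∀x ∀z (xR²z → ∃w (xRw ∧ zR²w)).

∀x ∀z (xR²z → ∃w (xRw ∧ zR²w))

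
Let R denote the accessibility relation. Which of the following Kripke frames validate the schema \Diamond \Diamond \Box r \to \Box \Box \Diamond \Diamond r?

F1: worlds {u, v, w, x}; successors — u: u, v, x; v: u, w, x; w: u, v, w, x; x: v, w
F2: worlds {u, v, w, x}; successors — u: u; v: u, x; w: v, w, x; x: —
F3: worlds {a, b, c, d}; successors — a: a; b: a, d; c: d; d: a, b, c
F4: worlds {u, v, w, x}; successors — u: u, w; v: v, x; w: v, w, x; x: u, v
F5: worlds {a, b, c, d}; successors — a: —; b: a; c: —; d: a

The schema corresponds to a generalized confluence (Geach) condition: \forall x \forall y \forall z ((x R^2 y \wedge x R^2 z) \to \exists w (yRw \wedge z R^2 w)).
F1: condition met.
F2: fails — wR²u, wR²x but no t with uRt and xR²t.
F3: fails — bR²c, bR²a but no w with cRw and aR²w.
F4: condition met.
F5: condition met.

F1, F4, F5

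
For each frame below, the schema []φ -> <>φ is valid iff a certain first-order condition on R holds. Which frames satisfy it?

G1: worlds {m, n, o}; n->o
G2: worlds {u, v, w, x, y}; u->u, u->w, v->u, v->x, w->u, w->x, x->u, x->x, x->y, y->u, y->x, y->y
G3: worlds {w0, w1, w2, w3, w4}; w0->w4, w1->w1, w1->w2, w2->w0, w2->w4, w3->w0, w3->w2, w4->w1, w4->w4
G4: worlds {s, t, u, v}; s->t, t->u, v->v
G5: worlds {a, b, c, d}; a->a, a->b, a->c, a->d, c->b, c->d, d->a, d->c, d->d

G2, G3

This is the axiom for seriality; its first-order frame correspondent is forall x exists y Rxy.
G1: fails — world m has no successor.
G2: condition met.
G3: condition met.
G4: fails — world u has no successor.
G5: fails — world b has no successor.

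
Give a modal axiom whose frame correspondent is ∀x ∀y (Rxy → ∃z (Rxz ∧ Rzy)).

The condition is density. The C4 schema □□p → □p defines it.
Suppose □□p→□p is valid. Take Rxy and set V(p)={w : xR²w}. Then □□p at x, so □p at x, so p at y, i.e. ∃z(Rxz∧Rzy).

□□p → □p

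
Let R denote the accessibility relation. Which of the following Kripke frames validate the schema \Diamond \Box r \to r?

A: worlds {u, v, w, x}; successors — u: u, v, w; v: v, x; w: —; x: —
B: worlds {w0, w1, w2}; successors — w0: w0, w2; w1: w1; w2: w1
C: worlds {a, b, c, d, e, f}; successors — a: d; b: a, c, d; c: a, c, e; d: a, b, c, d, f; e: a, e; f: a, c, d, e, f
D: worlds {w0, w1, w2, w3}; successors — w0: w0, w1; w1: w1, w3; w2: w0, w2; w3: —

This is the axiom for a generalized confluence (Geach) condition; its first-order frame correspondent is \forall x \forall y (xRy \to \exists w (yRw \wedge x = w)).
A: fails — uRv but no t with vRt and u=t.
B: fails — w0Rw2 but no w with w2Rw and w0=w.
C: fails — bRa but no w with aRw and b=w.
D: fails — w0Rw1 but no w with w1Rw and w0=w.

none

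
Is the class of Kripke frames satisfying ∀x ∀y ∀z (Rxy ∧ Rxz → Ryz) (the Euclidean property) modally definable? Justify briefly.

Yes: it is the Euclidean property, defined by the 5 schema ◇q → □◇q.
Suppose ◇q→□◇q is valid. Take Rxy, Rxz and set V(q)={y}. Then ◇q at x, so □◇q at x, so ◇q at z, so some w with Rzw has q; w=y, i.e. Rzy. By symmetry of the argument, Ryz.

Yes, by ◇q → □◇q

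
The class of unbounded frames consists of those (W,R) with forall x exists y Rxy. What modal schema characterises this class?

□ψ → ◇ψ

The condition is seriality. The D schema □ψ → ◇ψ defines it.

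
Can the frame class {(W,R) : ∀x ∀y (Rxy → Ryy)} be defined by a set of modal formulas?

This is a Sahlqvist condition; the T□ axiom □(□r → r) defines it.
Suppose □(□r→r) is valid. Take Rxy and set V(r)={w : Ryw}. Then at y, □r holds; since □(□r→r) at x, □r→r at y, so r at y, i.e. Ryy.

Yes — defined by □(□r → r)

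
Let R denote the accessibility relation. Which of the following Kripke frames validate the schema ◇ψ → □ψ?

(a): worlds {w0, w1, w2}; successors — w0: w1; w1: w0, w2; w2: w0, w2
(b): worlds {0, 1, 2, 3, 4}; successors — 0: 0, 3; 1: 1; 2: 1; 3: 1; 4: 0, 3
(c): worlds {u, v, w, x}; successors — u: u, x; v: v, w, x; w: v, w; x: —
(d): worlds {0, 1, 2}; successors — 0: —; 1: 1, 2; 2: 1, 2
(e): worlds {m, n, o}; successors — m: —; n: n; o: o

(e)

Frame correspondent (Sahlqvist): ∀x ∀y ∀z (Rxy ∧ Rxz → y = z) — i.e. partial functionality.
(a): fails — w1 sees both w0 and w2.
(b): fails — 0 sees both 0 and 3.
(c): fails — u sees both u and x.
(d): fails — 1 sees both 1 and 2.
(e): ✓.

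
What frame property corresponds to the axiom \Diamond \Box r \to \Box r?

the Euclidean property: \forall x \forall y \forall z (Rxy \wedge Rxz \to Ryz)

This is a form of the 5 axiom.
Its frame correspondent is the Euclidean property — \forall x \forall y \forall z (Rxy \wedge Rxz \to Ryz).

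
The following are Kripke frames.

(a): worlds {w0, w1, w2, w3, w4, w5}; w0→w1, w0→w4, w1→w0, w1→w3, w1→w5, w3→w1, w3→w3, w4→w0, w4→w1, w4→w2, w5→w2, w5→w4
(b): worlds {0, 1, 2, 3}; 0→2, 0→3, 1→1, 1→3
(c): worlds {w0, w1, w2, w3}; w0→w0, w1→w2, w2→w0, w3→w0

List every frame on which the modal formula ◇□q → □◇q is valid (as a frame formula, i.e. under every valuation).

(c)

The schema corresponds to convergence: ∀x ∀y ∀z (Rxy ∧ Rxz → ∃w (Ryw ∧ Rzw)).
(a): fails — Rw1w5 and Rw1w3 but w5 and w3 have no common successor.
(b): fails — R03 and R03 but 3 and 3 have no common successor.
(c): satisfies the condition.
Valid on: (c).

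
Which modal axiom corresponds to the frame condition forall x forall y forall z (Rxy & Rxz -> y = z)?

◇s → □s

This is partial functionality; the standard corresponding axiom is CD: ◇s → □s.
Suppose ◇s→□s is valid. Take Rxy, Rxz and set V(s)={y}. Then ◇s at x, so □s at x, so s at z, i.e. z=y.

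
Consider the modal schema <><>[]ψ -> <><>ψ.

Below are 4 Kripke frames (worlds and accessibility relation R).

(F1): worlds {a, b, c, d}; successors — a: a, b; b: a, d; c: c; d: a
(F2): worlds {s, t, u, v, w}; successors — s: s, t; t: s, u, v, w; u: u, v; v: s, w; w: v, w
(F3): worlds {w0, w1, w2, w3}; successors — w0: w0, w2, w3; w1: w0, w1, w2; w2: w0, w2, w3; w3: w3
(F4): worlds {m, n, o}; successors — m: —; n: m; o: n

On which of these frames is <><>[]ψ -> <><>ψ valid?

The schema corresponds to a generalized confluence (Geach) condition: forall x forall y (x R^2 y -> exists w (yRw & x R^2 w)).
(F1): ✓.
(F2): ✓.
(F3): ✓.
(F4): fails — oR²m but no w with mRw and oR²w.

(F1), (F2), (F3)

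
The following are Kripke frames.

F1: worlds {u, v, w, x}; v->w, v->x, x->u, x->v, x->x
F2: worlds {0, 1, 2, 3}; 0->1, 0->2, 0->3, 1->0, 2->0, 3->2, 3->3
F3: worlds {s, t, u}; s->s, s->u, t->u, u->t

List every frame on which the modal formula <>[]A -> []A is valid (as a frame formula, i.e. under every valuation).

This is the axiom for the Euclidean property; its first-order frame correspondent is forall x forall y forall z (Rxy & Rxz -> Ryz).
F1: fails — Rvw and Rvw but not Rww.
F2: fails — R02 and R02 but not R22.
F3: fails — Rsu and Rsu but not Ruu.

none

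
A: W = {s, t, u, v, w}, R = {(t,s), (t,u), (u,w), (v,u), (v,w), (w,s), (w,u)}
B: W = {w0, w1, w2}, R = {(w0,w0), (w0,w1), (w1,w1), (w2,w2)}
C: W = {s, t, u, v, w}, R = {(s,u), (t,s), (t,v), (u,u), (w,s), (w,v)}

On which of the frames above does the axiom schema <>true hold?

B

The schema corresponds to seriality: forall x exists y Rxy.
A: fails — world s has no successor.
B: ✓.
C: fails — world v has no successor.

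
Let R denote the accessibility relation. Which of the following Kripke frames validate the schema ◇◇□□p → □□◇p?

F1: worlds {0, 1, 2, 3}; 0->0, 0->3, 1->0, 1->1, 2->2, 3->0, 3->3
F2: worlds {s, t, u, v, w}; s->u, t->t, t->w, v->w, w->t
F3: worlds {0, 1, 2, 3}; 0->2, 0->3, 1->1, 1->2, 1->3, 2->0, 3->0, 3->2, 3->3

F1, F2

Frame correspondent (Sahlqvist): ∀x ∀y ∀z ((xR²y ∧ xR²z) → ∃w (yR²w ∧ zRw)) — i.e. a generalized confluence (Geach) condition.
F1: satisfies the condition.
F2: satisfies the condition.
F3: fails — 0R²2, 0R²2 but no w with 2R²w and 2Rw.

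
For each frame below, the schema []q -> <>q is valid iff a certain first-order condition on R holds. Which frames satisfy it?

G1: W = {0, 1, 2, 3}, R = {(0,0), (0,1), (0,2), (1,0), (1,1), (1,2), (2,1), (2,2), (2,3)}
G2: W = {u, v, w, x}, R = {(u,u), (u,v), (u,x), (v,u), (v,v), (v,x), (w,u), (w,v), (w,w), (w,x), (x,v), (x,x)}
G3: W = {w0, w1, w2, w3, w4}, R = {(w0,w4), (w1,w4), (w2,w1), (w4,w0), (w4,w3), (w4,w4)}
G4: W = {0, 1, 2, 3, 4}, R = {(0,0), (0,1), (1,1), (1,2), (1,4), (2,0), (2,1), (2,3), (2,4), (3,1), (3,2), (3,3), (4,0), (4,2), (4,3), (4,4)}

G2, G4

Frame correspondent (Sahlqvist): forall x exists y Rxy — i.e. seriality.
G1: fails — world 3 has no successor.
G2: holds.
G3: fails — world w3 has no successor.
G4: holds.
Valid on: G2, G4.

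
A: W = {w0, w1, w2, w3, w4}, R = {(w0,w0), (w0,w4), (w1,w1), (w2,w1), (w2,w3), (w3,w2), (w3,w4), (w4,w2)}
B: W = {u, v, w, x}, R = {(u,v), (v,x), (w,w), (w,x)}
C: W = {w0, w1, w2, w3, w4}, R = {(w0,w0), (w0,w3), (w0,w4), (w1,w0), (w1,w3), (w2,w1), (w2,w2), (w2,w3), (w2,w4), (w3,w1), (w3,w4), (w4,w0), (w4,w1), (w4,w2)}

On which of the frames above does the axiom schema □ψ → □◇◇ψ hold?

C

Frame correspondent (Sahlqvist): ∀x ∀z (xRz → ∃w (xRw ∧ zR²w)) — i.e. a generalized confluence (Geach) condition.
A: fails — w0Rw4 but no w with w0Rw and w4R²w.
B: fails — uRv but no t with uRt and vR²t.
C: holds.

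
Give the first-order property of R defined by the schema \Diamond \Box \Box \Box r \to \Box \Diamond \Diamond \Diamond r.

This is a Sahlqvist (Geach-type) schema ◇^1□^3r → □^1◇^3r.
First-order correspondent: \forall x \forall y \forall z ((xRy \wedge xRz) \to \exists w (y R^3 w \wedge z R^3 w)).

\forall x \forall y \forall z ((xRy \wedge xRz) \to \exists w (y R^3 w \wedge z R^3 w))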